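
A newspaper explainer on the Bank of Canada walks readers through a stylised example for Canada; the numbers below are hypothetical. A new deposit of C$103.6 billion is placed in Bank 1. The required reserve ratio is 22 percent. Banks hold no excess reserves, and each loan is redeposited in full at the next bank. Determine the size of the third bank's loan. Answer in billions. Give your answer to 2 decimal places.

Each bank lends a fraction (1 − rr) = 0.7800 of the deposit it receives, so Bank 3 receives 103.6·0.7800^2 and lends 103.6·0.7800^3 ≈ 49.1636 billion.

C$49.16 billion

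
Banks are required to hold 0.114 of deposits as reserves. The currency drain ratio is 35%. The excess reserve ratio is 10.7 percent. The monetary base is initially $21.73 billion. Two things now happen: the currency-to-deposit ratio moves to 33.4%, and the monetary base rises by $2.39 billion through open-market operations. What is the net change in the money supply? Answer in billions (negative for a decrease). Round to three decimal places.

Before: m₁ = (1 + 0.35) / (0.114 + 0.107 + 0.35) ≈ 2.364273, MB₁ = 21.73, so M₁ = 2.364273 × 21.73 ≈ 51.3757 billion.
After: m₂ = (1 + 0.334) / (0.114 + 0.107 + 0.334) ≈ 2.403604, MB₂ = 21.73 + 2.39 = 24.12, so M₂ = 2.403604 × 24.12 ≈ 57.9749 billion.
ΔM = M₂ − M₁ = 57.9749 − 51.3757 = 6.5992 billion.

$6.599 billion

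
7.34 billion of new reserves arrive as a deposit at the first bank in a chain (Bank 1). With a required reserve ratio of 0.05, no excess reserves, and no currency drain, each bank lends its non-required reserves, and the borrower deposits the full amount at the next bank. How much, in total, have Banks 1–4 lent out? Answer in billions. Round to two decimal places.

Bank i lends (1 − rr)^i of the original deposit: Bank 1 lends 7.34·0.9500 = 6.9730, Bank 2 lends 7.34·0.9500² ≈ 6.6243, and so on.
Summing a geometric series: total = 7.34·[0.9500·(1 − 0.9500^4) / (1 − 0.9500)] ≈ 25.8690 billion.

25.87 billion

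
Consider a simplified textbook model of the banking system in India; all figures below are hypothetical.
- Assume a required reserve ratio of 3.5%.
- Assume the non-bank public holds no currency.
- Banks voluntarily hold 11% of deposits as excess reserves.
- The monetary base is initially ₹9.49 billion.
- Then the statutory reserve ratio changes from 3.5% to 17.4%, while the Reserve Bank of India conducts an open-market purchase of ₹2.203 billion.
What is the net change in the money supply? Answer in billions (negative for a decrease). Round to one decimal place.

Before: m₁ = 1 / (0.035 + 0.11) ≈ 6.8966, MB₁ = 9.49, so M₁ = 6.8966 × 9.49 ≈ 65.4487 billion.
After: m₂ = 1 / (0.174 + 0.11) ≈ 3.5211, MB₂ = 9.49 + 2.203 = 11.693, so M₂ = 3.5211 × 11.693 ≈ 41.1722 billion.
ΔM = M₂ − M₁ = 41.1722 − 65.4487 = -24.2765 billion.

-24.3 billion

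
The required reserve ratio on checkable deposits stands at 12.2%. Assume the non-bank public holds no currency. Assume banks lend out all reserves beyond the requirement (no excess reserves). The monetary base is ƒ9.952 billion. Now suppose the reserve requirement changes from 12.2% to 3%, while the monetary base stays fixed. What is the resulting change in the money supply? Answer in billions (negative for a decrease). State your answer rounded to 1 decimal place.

Initially m₁ = 1 / (0.122) ≈ 8.1967, so M₁ = 8.1967 × 9.952 ≈ 81.5736 billion.
After the change m₂ = 1 / (0.03) ≈ 33.3333, so M₂ = 33.3333 × 9.952 ≈ 331.733 billion.
ΔM = M₂ − M₁ = 331.733 − 81.5736 = 250.1594 billion.

ƒ250.2 billion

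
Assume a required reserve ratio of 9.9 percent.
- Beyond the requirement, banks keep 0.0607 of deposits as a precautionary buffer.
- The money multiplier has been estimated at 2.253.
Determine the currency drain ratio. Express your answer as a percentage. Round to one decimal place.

Using m = 2.253. From m = (1 + c)/(c + rr + e), rearranging gives 1 + c = m·(c + rr + e), so c·(1 − m) = m·(rr + e) − 1.
Hence c = [m·(rr + e) − 1]/(1 − m) = [2.253 × (0.099 + 0.0607) − 1] / (1 − 2.253) ≈ 0.510930.

51.1%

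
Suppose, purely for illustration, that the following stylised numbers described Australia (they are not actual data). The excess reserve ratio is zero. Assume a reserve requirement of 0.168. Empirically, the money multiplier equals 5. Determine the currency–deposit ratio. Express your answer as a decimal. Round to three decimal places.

0.040

Using m = 5. From m = (1 + c)/(c + rr + e), rearranging gives 1 + c = m·(c + rr + e), so c·(1 − m) = m·(rr + e) − 1.
Hence c = [m·(rr + e) − 1]/(1 − m) = [5 × (0.168 + 0) − 1] / (1 − 5) = 0.040000.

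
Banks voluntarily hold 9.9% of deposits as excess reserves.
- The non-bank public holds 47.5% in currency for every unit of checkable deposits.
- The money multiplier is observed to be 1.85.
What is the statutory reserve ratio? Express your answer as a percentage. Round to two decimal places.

Using m = 1.85. Since m = (1 + c)/(c + rr + e), the denominator satisfies c + rr + e = (1 + c)/m = (1 + 0.475) / 1.85 ≈ 0.797297.
With c = 0.475 and e = 0.099, the statutory reserve ratio is 0.797297 − 0.475 − 0.099 = 0.223297.

22.33%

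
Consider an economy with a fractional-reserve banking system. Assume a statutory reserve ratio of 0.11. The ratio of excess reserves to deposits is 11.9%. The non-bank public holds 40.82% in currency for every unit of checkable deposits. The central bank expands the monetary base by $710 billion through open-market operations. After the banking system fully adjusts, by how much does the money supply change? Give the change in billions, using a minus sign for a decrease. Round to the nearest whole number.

$1569 billion

The money multiplier is m = (1 + c) / (rr + e + c) = (1 + 0.4082) / (0.11 + 0.119 + 0.4082) ≈ 2.21.
The purchase adds 710 billion of base, so ΔM = m × ΔMB = 2.21 × (+710) = 1569.1 billion.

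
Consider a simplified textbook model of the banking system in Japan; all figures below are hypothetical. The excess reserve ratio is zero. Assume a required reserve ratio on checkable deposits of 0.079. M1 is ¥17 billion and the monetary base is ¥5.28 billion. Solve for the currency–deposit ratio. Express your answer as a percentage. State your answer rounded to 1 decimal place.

33.6%

Using m = M/MB = 17/5.28 ≈ 3.219697. From m = (1 + c)/(c + rr + e), rearranging gives 1 + c = m·(c + rr + e), so c·(1 − m) = m·(rr + e) − 1.
Hence c = [m·(rr + e) − 1]/(1 − m) = [3.219697 × (0.079 + 0) − 1] / (1 − 3.219697) ≈ 0.335921.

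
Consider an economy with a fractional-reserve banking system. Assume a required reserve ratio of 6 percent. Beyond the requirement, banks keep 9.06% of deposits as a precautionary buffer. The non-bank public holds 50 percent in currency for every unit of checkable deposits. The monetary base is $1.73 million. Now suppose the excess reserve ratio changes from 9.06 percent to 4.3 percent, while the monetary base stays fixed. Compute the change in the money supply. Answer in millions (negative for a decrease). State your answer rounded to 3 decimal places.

$0.315 million

Initially m₁ = (1 + 0.5) / (0.06 + 0.0906 + 0.5) ≈ 2.30556, so M₁ = 2.30556 × 1.73 ≈ 3.9886 million.
After the change m₂ = (1 + 0.5) / (0.06 + 0.043 + 0.5) ≈ 2.48756, so M₂ = 2.48756 × 1.73 ≈ 4.3035 million.
ΔM = M₂ − M₁ = 4.3035 − 3.9886 = 0.3149 million.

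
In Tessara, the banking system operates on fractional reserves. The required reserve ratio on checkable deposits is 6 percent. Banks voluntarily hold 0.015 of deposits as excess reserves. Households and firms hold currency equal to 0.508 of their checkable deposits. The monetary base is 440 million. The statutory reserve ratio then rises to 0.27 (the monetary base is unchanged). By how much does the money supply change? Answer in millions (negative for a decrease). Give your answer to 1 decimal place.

-301.4 million

Initially m₁ = (1 + 0.508) / (0.06 + 0.015 + 0.508) ≈ 2.58662, so M₁ = 2.58662 × 440 = 1138.1128 million.
After the change m₂ = (1 + 0.508) / (0.27 + 0.015 + 0.508) ≈ 1.90164, so M₂ = 1.90164 × 440 = 836.7216 million.
ΔM = M₂ − M₁ = 836.7216 − 1138.1128 = -301.3912 million.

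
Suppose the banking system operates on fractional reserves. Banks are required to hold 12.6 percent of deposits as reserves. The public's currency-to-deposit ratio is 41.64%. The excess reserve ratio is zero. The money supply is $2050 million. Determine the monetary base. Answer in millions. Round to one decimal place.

$785.0 million

The money multiplier is m = (1 + c) / (rr + c) = (1 + 0.4164) / (0.126 + 0.4164) ≈ 2.611357.
MB = M / m = 2050 / 2.611357 ≈ 785.0325 million.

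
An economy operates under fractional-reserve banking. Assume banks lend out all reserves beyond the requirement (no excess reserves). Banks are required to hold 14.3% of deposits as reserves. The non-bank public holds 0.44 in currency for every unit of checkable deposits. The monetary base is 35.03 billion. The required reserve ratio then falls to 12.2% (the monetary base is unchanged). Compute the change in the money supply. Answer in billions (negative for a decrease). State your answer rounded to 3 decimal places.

Initially m₁ = (1 + 0.44) / (0.143 + 0.44) ≈ 2.469983, so M₁ = 2.469983 × 35.03 ≈ 86.5235 billion.
After the change m₂ = (1 + 0.44) / (0.122 + 0.44) ≈ 2.562278, so M₂ = 2.562278 × 35.03 ≈ 89.7566 billion.
ΔM = M₂ − M₁ = 89.7566 − 86.5235 = 3.2331 billion.

3.233 billion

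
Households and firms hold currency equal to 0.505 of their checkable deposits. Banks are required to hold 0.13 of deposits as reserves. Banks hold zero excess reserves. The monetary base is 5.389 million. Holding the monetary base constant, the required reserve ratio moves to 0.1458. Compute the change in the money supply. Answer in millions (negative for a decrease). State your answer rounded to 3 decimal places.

-0.310 million

Initially m₁ = (1 + 0.505) / (0.13 + 0.505) ≈ 2.37008, so M₁ = 2.37008 × 5.389 ≈ 12.7724 million.
After the change m₂ = (1 + 0.505) / (0.1458 + 0.505) ≈ 2.31254, so M₂ = 2.31254 × 5.389 ≈ 12.4623 million.
ΔM = M₂ − M₁ = 12.4623 − 12.7724 = -0.3101 million.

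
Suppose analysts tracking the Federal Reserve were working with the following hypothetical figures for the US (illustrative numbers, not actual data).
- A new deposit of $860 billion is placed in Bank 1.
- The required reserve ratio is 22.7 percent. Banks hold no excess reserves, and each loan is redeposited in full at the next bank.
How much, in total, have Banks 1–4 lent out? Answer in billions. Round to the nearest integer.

Bank i lends (1 − rr)^i of the original deposit: Bank 1 lends 860·0.7730 = 664.7800, Bank 2 lends 860·0.7730² ≈ 513.8749, and so on.
Summing a geometric series: total = 860·[0.7730·(1 − 0.7730^4) / (1 − 0.7730)] ≈ 1882.9354 billion.

$1883 billion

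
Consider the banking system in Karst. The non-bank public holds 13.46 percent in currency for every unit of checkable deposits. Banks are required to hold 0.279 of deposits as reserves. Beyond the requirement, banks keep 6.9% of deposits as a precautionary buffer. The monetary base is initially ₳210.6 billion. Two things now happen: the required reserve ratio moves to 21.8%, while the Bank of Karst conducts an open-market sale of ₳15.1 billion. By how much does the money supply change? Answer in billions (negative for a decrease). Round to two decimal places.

Before: m₁ = (1 + 0.1346) / (0.279 + 0.069 + 0.1346) ≈ 2.351015, MB₁ = 210.6, so M₁ = 2.351015 × 210.6 ≈ 495.1238 billion.
After: m₂ = (1 + 0.1346) / (0.218 + 0.069 + 0.1346) ≈ 2.691176, MB₂ = 210.6 − 15.1 = 195.5, so M₂ = 2.691176 × 195.5 ≈ 526.1249 billion.
ΔM = M₂ − M₁ = 526.1249 − 495.1238 = 31.0011 billion.

₳31.00 billion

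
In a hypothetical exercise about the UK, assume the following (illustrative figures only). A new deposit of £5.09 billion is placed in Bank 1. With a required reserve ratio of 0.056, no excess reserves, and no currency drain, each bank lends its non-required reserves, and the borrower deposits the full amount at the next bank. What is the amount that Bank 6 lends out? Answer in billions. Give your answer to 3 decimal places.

Each bank lends a fraction (1 − rr) = 0.9440 of the deposit it receives, so Bank 6 receives 5.09·0.9440^5 and lends 5.09·0.9440^6 ≈ 3.6021 billion.

£3.602 billion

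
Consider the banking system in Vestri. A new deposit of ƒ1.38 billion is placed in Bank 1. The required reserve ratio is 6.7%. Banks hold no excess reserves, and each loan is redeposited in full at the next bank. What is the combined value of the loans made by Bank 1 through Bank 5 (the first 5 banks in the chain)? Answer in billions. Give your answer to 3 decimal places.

ƒ5.631 billion

Bank i lends (1 − rr)^i of the original deposit: Bank 1 lends 1.38·0.9330 ≈ 1.2875, Bank 2 lends 1.38·0.9330² ≈ 1.2013, and so on.
Summing a geometric series: total = 1.38·[0.9330·(1 − 0.9330^5) / (1 − 0.9330)] ≈ 5.6309 billion.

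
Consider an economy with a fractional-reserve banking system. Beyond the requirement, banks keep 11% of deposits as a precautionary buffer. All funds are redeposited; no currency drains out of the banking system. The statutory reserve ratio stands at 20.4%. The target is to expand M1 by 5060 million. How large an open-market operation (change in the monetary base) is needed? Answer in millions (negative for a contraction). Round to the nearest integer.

The money multiplier is m = 1 / (rr + e) = 1 / (0.204 + 0.11) ≈ 3.18471.
ΔMB = ΔM / m = (+5060) / 3.18471 ≈ 1588.8417 million.

1589 million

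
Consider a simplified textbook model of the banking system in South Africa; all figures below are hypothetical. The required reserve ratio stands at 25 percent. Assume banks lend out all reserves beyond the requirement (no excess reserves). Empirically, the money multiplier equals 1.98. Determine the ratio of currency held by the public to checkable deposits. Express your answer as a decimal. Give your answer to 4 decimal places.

0.5153

Using m = 1.98. From m = (1 + c)/(c + rr + e), rearranging gives 1 + c = m·(c + rr + e), so c·(1 − m) = m·(rr + e) − 1.
Hence c = [m·(rr + e) − 1]/(1 − m) = [1.98 × (0.25 + 0) − 1] / (1 − 1.98) ≈ 0.515306.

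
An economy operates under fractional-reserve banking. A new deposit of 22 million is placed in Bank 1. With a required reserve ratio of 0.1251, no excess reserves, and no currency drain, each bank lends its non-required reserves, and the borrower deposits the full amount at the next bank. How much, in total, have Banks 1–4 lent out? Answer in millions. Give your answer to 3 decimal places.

63.711 million

Bank i lends (1 − rr)^i of the original deposit: Bank 1 lends 22·0.8749 = 19.2478, Bank 2 lends 22·0.8749² ≈ 16.8399, and so on.
Summing a geometric series: total = 22·[0.8749·(1 − 0.8749^4) / (1 − 0.8749)] ≈ 63.7110 million.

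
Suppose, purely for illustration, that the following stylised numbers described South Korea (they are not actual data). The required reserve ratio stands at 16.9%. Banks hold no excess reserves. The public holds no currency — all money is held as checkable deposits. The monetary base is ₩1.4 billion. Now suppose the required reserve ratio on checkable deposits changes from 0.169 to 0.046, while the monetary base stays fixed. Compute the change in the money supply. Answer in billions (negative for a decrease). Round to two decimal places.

Initially m₁ = 1 / (0.169) ≈ 5.9172, so M₁ = 5.9172 × 1.4 ≈ 8.2841 billion.
After the change m₂ = 1 / (0.046) ≈ 21.7391, so M₂ = 21.7391 × 1.4 ≈ 30.4347 billion.
ΔM = M₂ − M₁ = 30.4347 − 8.2841 = 22.1506 billion.

₩22.15 billion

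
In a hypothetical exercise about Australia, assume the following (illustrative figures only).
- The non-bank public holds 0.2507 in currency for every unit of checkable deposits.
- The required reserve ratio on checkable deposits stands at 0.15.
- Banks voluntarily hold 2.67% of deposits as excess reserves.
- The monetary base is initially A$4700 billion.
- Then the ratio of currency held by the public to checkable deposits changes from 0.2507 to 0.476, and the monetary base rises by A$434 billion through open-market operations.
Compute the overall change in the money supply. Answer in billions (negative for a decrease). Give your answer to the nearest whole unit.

-2144 billion

Before: m₁ = (1 + 0.2507) / (0.15 + 0.0267 + 0.2507) ≈ 2.92630, MB₁ = 4700, so M₁ = 2.92630 × 4700 = 13753.61 billion.
After: m₂ = (1 + 0.476) / (0.15 + 0.0267 + 0.476) ≈ 2.26138, MB₂ = 4700 + 434 = 5134, so M₂ = 2.26138 × 5134 ≈ 11609.9249 billion.
ΔM = M₂ − M₁ = 11609.9249 − 13753.61 = -2143.6851 billion.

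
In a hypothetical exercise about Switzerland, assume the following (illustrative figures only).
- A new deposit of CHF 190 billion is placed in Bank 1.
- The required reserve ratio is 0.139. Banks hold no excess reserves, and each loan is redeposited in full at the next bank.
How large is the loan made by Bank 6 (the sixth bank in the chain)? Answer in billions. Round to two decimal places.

Each bank lends a fraction (1 − rr) = 0.8610 of the deposit it receives, so Bank 6 receives 190·0.8610^5 and lends 190·0.8610^6 ≈ 77.4056 billion.

CHF 77.41 billion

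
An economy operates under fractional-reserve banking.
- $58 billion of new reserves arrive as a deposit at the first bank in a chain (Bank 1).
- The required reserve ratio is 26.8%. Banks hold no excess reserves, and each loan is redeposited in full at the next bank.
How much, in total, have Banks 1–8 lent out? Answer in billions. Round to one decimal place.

$145.4 billion

Bank i lends (1 − rr)^i of the original deposit: Bank 1 lends 58·0.7320 = 42.4560, Bank 2 lends 58·0.7320² ≈ 31.0778, and so on.
Summing a geometric series: total = 58·[0.7320·(1 − 0.7320^8) / (1 − 0.7320)] ≈ 145.3594 billion.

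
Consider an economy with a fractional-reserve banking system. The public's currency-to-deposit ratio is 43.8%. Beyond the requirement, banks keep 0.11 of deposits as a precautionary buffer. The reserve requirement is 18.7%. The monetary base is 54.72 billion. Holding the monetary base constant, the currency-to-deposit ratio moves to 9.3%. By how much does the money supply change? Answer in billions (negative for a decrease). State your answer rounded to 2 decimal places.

46.30 billion

Initially m₁ = (1 + 0.438) / (0.187 + 0.11 + 0.438) ≈ 1.95646, so M₁ = 1.95646 × 54.72 ≈ 107.0575 billion.
After the change m₂ = (1 + 0.093) / (0.187 + 0.11 + 0.093) ≈ 2.80256, so M₂ = 2.80256 × 54.72 ≈ 153.3561 billion.
ΔM = M₂ − M₁ = 153.3561 − 107.0575 = 46.2986 billion.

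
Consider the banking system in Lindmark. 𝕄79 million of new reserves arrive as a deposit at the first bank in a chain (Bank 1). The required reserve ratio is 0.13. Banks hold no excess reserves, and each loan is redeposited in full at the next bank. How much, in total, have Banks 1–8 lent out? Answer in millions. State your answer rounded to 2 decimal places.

Bank i lends (1 − rr)^i of the original deposit: Bank 1 lends 79·0.8700 = 68.7300, Bank 2 lends 79·0.8700² = 59.7951, and so on.
Summing a geometric series: total = 79·[0.8700·(1 − 0.8700^8) / (1 − 0.8700)] ≈ 355.1693 million.

𝕄355.17 million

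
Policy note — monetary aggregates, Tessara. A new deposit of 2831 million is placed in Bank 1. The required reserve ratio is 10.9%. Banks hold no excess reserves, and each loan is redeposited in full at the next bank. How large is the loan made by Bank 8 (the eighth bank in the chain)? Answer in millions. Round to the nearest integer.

Each bank lends a fraction (1 − rr) = 0.8910 of the deposit it receives, so Bank 8 receives 2831·0.8910^7 and lends 2831·0.8910^8 ≈ 1124.5053 million.

1125 million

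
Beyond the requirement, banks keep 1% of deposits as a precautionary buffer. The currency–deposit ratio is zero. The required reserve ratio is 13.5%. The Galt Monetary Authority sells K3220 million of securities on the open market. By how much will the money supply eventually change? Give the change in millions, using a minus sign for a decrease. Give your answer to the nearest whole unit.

-22207 million

The money multiplier is m = 1 / (rr + e) = 1 / (0.135 + 0.01) ≈ 6.89655.
The sale removes 3220 million of base, so ΔM = m × ΔMB = 6.89655 × (−3220) = -22206.891 million.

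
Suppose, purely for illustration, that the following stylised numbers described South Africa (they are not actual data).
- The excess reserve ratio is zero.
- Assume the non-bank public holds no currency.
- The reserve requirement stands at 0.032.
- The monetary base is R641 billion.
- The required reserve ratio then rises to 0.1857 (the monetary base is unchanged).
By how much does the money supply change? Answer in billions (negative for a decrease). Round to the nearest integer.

-16579 billion

Initially m₁ = 1 / (0.032) = 31.25, so M₁ = 31.25 × 641 = 20031.25 billion.
After the change m₂ = 1 / (0.1857) ≈ 5.3850, so M₂ = 5.3850 × 641 = 3451.785 billion.
ΔM = M₂ − M₁ = 3451.785 − 20031.25 = -16579.465 billion.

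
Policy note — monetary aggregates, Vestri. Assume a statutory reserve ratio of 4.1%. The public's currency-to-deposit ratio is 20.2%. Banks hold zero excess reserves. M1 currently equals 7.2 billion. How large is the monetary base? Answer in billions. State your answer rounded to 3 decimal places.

1.456 billion

The money multiplier is m = (1 + c) / (rr + c) = (1 + 0.202) / (0.041 + 0.202) ≈ 4.94650.
MB = M / m = 7.2 / 4.94650 ≈ 1.4556 billion.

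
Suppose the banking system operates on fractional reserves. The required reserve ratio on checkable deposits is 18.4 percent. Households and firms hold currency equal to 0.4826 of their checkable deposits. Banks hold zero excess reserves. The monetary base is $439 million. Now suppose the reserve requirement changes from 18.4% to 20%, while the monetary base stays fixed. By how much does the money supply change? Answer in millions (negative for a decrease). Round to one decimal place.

-22.9 million

Initially m₁ = (1 + 0.4826) / (0.184 + 0.4826) ≈ 2.22412, so M₁ = 2.22412 × 439 ≈ 976.3887 million.
After the change m₂ = (1 + 0.4826) / (0.2 + 0.4826) ≈ 2.17199, so M₂ = 2.17199 × 439 ≈ 953.5036 million.
ΔM = M₂ − M₁ = 953.5036 − 976.3887 = -22.8851 million.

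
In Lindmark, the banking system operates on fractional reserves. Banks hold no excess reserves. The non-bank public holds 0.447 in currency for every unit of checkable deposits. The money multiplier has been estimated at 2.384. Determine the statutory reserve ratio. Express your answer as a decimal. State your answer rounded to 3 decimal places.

Using m = 2.384. Since m = (1 + c)/(c + rr + e), the denominator satisfies c + rr + e = (1 + c)/m = (1 + 0.447) / 2.384 ≈ 0.606963.
With c = 0.447 and e = 0, the statutory reserve ratio is 0.606963 − 0.447 − 0 = 0.159963.

0.160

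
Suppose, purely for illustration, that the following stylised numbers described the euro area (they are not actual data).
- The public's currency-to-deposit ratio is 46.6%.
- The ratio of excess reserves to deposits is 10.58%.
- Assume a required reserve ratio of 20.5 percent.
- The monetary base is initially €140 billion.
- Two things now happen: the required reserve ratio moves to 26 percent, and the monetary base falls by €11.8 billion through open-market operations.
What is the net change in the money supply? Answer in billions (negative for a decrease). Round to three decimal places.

-38.267 billion

Before: m₁ = (1 + 0.466) / (0.205 + 0.1058 + 0.466) ≈ 1.8872297, MB₁ = 140, so M₁ = 1.8872297 × 140 ≈ 264.2122 billion.
After: m₂ = (1 + 0.466) / (0.26 + 0.1058 + 0.466) ≈ 1.7624429, MB₂ = 140 − 11.8 = 128.2, so M₂ = 1.7624429 × 128.2 ≈ 225.9452 billion.
ΔM = M₂ − M₁ = 225.9452 − 264.2122 = -38.267 billion.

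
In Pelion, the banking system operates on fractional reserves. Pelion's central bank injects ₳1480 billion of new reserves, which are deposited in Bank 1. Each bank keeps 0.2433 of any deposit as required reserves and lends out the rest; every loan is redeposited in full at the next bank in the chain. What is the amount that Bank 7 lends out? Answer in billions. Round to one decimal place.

Each bank lends a fraction (1 − rr) = 0.7567 of the deposit it receives, so Bank 7 receives 1480·0.7567^6 and lends 1480·0.7567^7 ≈ 210.2461 billion.

₳210.2 billion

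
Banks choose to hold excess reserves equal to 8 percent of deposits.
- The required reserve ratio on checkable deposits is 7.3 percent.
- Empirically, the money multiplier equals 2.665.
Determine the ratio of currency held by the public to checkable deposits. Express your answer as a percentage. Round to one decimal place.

35.6%

Using m = 2.665. From m = (1 + c)/(c + rr + e), rearranging gives 1 + c = m·(c + rr + e), so c·(1 − m) = m·(rr + e) − 1.
Hence c = [m·(rr + e) − 1]/(1 − m) = [2.665 × (0.073 + 0.08) − 1] / (1 − 2.665) ≈ 0.355709.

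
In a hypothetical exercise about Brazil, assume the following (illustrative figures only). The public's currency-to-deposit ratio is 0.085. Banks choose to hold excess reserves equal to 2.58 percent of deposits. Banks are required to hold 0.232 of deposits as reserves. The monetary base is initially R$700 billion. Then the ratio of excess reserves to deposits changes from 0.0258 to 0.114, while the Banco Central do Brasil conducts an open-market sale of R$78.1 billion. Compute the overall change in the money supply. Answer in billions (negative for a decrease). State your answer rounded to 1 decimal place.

-650.0 billion

Before: m₁ = (1 + 0.085) / (0.232 + 0.0258 + 0.085) ≈ 3.16511, MB₁ = 700, so M₁ = 3.16511 × 700 = 2215.577 billion.
After: m₂ = (1 + 0.085) / (0.232 + 0.114 + 0.085) ≈ 2.51740, MB₂ = 700 − 78.1 = 621.9, so M₂ = 2.51740 × 621.9 ≈ 1565.5711 billion.
ΔM = M₂ − M₁ = 1565.5711 − 2215.577 = -650.0059 billion.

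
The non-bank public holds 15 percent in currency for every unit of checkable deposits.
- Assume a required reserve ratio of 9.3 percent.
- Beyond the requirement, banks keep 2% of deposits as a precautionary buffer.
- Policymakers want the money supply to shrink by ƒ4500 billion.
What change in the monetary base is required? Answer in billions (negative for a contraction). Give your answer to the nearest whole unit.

-1029 billion

The money multiplier is m = (1 + c) / (rr + e + c) = (1 + 0.15) / (0.093 + 0.02 + 0.15) ≈ 4.37262.
ΔMB = ΔM / m = (−4500) / 4.37262 ≈ -1029.1313 billion.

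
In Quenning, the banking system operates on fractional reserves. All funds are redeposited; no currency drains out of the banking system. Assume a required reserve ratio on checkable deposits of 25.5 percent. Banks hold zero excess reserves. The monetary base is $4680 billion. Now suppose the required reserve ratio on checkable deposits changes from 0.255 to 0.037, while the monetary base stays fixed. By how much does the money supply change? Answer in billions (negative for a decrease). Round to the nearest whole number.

$108134 billion

Initially m₁ = 1 / (0.255) ≈ 3.92157, so M₁ = 3.92157 × 4680 = 18352.9476 billion.
After the change m₂ = 1 / (0.037) ≈ 27.02703, so M₂ = 27.02703 × 4680 = 126486.5004 billion.
ΔM = M₂ − M₁ = 126486.5004 − 18352.9476 = 108133.5528 billion.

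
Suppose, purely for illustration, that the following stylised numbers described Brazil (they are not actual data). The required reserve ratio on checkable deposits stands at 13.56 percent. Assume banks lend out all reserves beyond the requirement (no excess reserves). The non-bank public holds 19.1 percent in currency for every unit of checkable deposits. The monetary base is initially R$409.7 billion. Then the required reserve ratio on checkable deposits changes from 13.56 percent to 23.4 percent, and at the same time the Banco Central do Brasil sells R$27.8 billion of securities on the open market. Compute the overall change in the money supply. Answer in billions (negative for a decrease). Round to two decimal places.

Before: m₁ = (1 + 0.191) / (0.1356 + 0.191) ≈ 3.646663, MB₁ = 409.7, so M₁ = 3.646663 × 409.7 ≈ 1494.0378 billion.
After: m₂ = (1 + 0.191) / (0.234 + 0.191) ≈ 2.802353, MB₂ = 409.7 − 27.8 = 381.9, so M₂ = 2.802353 × 381.9 ≈ 1070.2186 billion.
ΔM = M₂ − M₁ = 1070.2186 − 1494.0378 = -423.8192 billion.

-423.82 billion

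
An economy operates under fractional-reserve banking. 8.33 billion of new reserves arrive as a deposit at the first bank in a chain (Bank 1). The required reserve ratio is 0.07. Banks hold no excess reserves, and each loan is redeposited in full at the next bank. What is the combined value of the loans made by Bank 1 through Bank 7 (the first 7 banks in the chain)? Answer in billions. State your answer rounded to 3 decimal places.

Bank i lends (1 − rr)^i of the original deposit: Bank 1 lends 8.33·0.9300 = 7.7469, Bank 2 lends 8.33·0.9300² ≈ 7.2046, and so on.
Summing a geometric series: total = 8.33·[0.9300·(1 − 0.9300^7) / (1 − 0.9300)] ≈ 44.0798 billion.

44.080 billion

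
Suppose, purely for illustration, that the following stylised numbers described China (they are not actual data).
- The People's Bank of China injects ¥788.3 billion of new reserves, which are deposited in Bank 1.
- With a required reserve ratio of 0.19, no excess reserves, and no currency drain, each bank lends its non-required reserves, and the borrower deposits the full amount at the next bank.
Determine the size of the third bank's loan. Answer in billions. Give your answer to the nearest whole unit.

Each bank lends a fraction (1 − rr) = 0.8100 of the deposit it receives, so Bank 3 receives 788.3·0.8100^2 and lends 788.3·0.8100^3 ≈ 418.9349 billion.

¥419 billion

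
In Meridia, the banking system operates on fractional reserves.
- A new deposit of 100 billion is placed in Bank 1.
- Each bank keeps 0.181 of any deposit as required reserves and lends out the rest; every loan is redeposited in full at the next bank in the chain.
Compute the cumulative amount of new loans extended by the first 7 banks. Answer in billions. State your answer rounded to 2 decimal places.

340.65 billion

Bank i lends (1 − rr)^i of the original deposit: Bank 1 lends 100·0.8190 = 81.9000, Bank 2 lends 100·0.8190² = 67.0761, and so on.
Summing a geometric series: total = 100·[0.8190·(1 − 0.8190^7) / (1 − 0.8190)] ≈ 340.6474 billion.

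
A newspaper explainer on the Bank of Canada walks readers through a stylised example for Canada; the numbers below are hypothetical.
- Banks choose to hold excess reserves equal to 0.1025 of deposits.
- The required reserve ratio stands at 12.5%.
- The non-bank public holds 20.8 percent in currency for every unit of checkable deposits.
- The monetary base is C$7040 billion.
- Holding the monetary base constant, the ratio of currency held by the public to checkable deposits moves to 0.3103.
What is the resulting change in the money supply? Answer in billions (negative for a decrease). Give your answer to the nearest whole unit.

Initially m₁ = (1 + 0.208) / (0.125 + 0.1025 + 0.208) ≈ 2.77382, so M₁ = 2.77382 × 7040 = 19527.6928 billion.
After the change m₂ = (1 + 0.3103) / (0.125 + 0.1025 + 0.3103) ≈ 2.43641, so M₂ = 2.43641 × 7040 = 17152.3264 billion.
ΔM = M₂ − M₁ = 17152.3264 − 19527.6928 = -2375.3664 billion.

-2375 billion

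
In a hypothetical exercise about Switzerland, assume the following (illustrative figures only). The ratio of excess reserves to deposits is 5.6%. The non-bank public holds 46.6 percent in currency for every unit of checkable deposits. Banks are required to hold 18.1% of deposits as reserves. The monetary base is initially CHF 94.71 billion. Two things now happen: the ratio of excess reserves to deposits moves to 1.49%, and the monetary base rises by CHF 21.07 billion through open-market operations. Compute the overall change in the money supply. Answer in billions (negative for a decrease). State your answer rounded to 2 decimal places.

Before: m₁ = (1 + 0.466) / (0.181 + 0.056 + 0.466) ≈ 2.085349, MB₁ = 94.71, so M₁ = 2.085349 × 94.71 ≈ 197.5034 billion.
After: m₂ = (1 + 0.466) / (0.181 + 0.0149 + 0.466) ≈ 2.214836, MB₂ = 94.71 + 21.07 = 115.78, so M₂ = 2.214836 × 115.78 ≈ 256.4337 billion.
ΔM = M₂ − M₁ = 256.4337 − 197.5034 = 58.9303 billion.

CHF 58.93 billion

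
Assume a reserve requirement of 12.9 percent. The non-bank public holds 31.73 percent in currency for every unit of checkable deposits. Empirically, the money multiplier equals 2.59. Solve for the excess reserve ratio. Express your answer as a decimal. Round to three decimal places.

Using m = 2.59. Since m = (1 + c)/(c + rr + e), the denominator satisfies c + rr + e = (1 + c)/m = (1 + 0.3173) / 2.59 ≈ 0.508610.
With c = 0.3173 and rr = 0.129, the excess reserve ratio is 0.508610 − 0.3173 − 0.129 = 0.06231.

0.062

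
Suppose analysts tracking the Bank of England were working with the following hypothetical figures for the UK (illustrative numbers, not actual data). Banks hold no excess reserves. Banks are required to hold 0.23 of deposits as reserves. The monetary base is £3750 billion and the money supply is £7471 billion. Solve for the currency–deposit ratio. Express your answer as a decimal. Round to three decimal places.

Using m = M/MB = 7471/3750 ≈ 1.992267. From m = (1 + c)/(c + rr + e), rearranging gives 1 + c = m·(c + rr + e), so c·(1 − m) = m·(rr + e) − 1.
Hence c = [m·(rr + e) − 1]/(1 − m) = [1.992267 × (0.23 + 0) − 1] / (1 − 1.992267) ≈ 0.546001.

0.546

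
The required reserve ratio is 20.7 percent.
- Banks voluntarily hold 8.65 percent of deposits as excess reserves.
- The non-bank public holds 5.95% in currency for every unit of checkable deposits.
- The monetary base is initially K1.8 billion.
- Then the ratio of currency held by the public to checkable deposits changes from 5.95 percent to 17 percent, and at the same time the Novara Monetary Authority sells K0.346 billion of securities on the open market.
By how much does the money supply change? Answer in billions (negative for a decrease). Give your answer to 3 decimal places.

-1.732 billion

Before: m₁ = (1 + 0.0595) / (0.207 + 0.0865 + 0.0595) ≈ 3.00142, MB₁ = 1.8, so M₁ = 3.00142 × 1.8 ≈ 5.4026 billion.
After: m₂ = (1 + 0.17) / (0.207 + 0.0865 + 0.17) ≈ 2.52427, MB₂ = 1.8 − 0.346 = 1.454, so M₂ = 2.52427 × 1.454 ≈ 3.6703 billion.
ΔM = M₂ − M₁ = 3.6703 − 5.4026 = -1.7323 billion.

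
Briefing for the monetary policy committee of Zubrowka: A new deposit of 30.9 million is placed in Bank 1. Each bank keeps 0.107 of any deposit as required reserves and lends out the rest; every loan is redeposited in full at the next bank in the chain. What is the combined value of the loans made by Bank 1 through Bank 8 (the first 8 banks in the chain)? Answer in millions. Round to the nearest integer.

154 million

Bank i lends (1 − rr)^i of the original deposit: Bank 1 lends 30.9·0.8930 = 27.5937, Bank 2 lends 30.9·0.8930² ≈ 24.6412, and so on.
Summing a geometric series: total = 30.9·[0.8930·(1 − 0.8930^8) / (1 − 0.8930)] ≈ 153.5962 million.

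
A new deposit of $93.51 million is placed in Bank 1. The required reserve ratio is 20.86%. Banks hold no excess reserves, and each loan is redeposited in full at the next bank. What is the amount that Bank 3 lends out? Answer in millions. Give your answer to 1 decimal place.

$46.3 million

Each bank lends a fraction (1 − rr) = 0.7914 of the deposit it receives, so Bank 3 receives 93.51·0.7914^2 and lends 93.51·0.7914^3 ≈ 46.3496 million.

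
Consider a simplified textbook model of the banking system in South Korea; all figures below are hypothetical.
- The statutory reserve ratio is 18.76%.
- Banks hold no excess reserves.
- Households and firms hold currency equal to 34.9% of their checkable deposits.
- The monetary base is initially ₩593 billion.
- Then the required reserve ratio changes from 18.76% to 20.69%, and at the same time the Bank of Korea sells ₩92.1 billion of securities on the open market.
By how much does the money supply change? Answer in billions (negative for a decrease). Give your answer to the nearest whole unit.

Before: m₁ = (1 + 0.349) / (0.1876 + 0.349) ≈ 2.5140, MB₁ = 593, so M₁ = 2.5140 × 593 = 1490.802 billion.
After: m₂ = (1 + 0.349) / (0.2069 + 0.349) ≈ 2.4267, MB₂ = 593 − 92.1 = 500.9, so M₂ = 2.4267 × 500.9 ≈ 1215.534 billion.
ΔM = M₂ − M₁ = 1215.534 − 1490.802 = -275.268 billion.

-275 billion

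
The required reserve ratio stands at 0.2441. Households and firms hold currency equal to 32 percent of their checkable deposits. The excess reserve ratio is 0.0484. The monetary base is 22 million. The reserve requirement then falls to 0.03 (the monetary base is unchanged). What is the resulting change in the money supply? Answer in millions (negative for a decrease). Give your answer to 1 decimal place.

25.5 million

Initially m₁ = (1 + 0.32) / (0.2441 + 0.0484 + 0.32) ≈ 2.1551, so M₁ = 2.1551 × 22 = 47.4122 million.
After the change m₂ = (1 + 0.32) / (0.03 + 0.0484 + 0.32) ≈ 3.3133, so M₂ = 3.3133 × 22 = 72.8926 million.
ΔM = M₂ − M₁ = 72.8926 − 47.4122 = 25.4804 million.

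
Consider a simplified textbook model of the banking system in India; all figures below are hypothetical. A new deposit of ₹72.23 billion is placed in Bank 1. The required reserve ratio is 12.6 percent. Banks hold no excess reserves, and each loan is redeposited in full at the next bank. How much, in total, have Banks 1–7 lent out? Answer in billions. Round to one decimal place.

₹305.8 billion

Bank i lends (1 − rr)^i of the original deposit: Bank 1 lends 72.23·0.8740 ≈ 63.1290, Bank 2 lends 72.23·0.8740² ≈ 55.1748, and so on.
Summing a geometric series: total = 72.23·[0.8740·(1 − 0.8740^7) / (1 − 0.8740)] ≈ 305.8425 billion.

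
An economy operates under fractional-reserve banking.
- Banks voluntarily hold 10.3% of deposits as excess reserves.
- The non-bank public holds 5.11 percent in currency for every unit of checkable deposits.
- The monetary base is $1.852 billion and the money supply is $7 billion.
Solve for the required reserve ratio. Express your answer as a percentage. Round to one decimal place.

12.4%

Using m = M/MB = 7/1.852 ≈ 3.779698. Since m = (1 + c)/(c + rr + e), the denominator satisfies c + rr + e = (1 + c)/m = (1 + 0.0511) / 3.779698 = 0.278091.
With c = 0.0511 and e = 0.103, the required reserve ratio is 0.278091 − 0.0511 − 0.103 = 0.123991.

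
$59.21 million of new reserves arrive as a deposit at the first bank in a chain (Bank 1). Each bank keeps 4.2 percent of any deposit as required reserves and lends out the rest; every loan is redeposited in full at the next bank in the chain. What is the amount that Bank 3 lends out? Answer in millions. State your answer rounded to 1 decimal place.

Each bank lends a fraction (1 − rr) = 0.9580 of the deposit it receives, so Bank 3 receives 59.21·0.9580^2 and lends 59.21·0.9580^3 ≈ 52.0585 million.

$52.1 million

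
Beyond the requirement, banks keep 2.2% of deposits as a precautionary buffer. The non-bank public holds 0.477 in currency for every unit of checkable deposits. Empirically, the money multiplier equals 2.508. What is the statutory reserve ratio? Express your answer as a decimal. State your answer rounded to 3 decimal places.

0.090

Using m = 2.508. Since m = (1 + c)/(c + rr + e), the denominator satisfies c + rr + e = (1 + c)/m = (1 + 0.477) / 2.508 ≈ 0.588915.
With c = 0.477 and e = 0.022, the statutory reserve ratio is 0.588915 − 0.477 − 0.022 = 0.089915.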